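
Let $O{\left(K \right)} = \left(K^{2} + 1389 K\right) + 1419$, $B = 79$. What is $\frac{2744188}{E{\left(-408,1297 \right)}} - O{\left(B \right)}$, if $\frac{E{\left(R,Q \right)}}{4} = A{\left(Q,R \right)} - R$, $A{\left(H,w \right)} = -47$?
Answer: $- \frac{41692104}{361} \approx -1.1549 \cdot 10^{5}$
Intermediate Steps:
$O{\left(K \right)} = 1419 + K^{2} + 1389 K$
$E{\left(R,Q \right)} = -188 - 4 R$ ($E{\left(R,Q \right)} = 4 \left(-47 - R\right) = -188 - 4 R$)
$\frac{2744188}{E{\left(-408,1297 \right)}} - O{\left(B \right)} = \frac{2744188}{-188 - -1632} - \left(1419 + 79^{2} + 1389 \cdot 79\right) = \frac{2744188}{-188 + 1632} - \left(1419 + 6241 + 109731\right) = \frac{2744188}{1444} - 117391 = 2744188 \cdot \frac{1}{1444} - 117391 = \frac{686047}{361} - 117391 = - \frac{41692104}{361}$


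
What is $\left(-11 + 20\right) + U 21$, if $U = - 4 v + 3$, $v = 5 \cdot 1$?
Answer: $-348$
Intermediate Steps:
$v = 5$
$U = -17$ ($U = \left(-4\right) 5 + 3 = -20 + 3 = -17$)
$\left(-11 + 20\right) + U 21 = \left(-11 + 20\right) - 357 = 9 - 357 = -348$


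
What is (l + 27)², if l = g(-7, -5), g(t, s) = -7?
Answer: 400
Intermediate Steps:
l = -7
(l + 27)² = (-7 + 27)² = 20² = 400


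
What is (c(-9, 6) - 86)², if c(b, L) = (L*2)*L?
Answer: 196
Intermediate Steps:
c(b, L) = 2*L² (c(b, L) = (2*L)*L = 2*L²)
(c(-9, 6) - 86)² = (2*6² - 86)² = (2*36 - 86)² = (72 - 86)² = (-14)² = 196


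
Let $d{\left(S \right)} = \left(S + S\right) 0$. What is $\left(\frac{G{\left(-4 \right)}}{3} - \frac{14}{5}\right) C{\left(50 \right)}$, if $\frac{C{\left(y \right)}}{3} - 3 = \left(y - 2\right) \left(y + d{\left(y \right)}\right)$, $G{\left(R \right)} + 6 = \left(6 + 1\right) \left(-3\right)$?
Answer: $- \frac{425331}{5} \approx -85066.0$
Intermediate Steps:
$d{\left(S \right)} = 0$ ($d{\left(S \right)} = 2 S 0 = 0$)
$G{\left(R \right)} = -27$ ($G{\left(R \right)} = -6 + \left(6 + 1\right) \left(-3\right) = -6 + 7 \left(-3\right) = -6 - 21 = -27$)
$C{\left(y \right)} = 9 + 3 y \left(-2 + y\right)$ ($C{\left(y \right)} = 9 + 3 \left(y - 2\right) \left(y + 0\right) = 9 + 3 \left(-2 + y\right) y = 9 + 3 y \left(-2 + y\right)$)
$\left(\frac{G{\left(-4 \right)}}{3} - \frac{14}{5}\right) C{\left(50 \right)} = \left(- \frac{27}{3} - \frac{14}{5}\right) \left(9 - 300 + 3 \cdot 50^{2}\right) = \left(\left(-27\right) \frac{1}{3} - \frac{14}{5}\right) \left(9 - 300 + 3 \cdot 2500\right) = \left(-9 - \frac{14}{5}\right) \left(9 - 300 + 7500\right) = \left(- \frac{59}{5}\right) 7209 = - \frac{425331}{5}$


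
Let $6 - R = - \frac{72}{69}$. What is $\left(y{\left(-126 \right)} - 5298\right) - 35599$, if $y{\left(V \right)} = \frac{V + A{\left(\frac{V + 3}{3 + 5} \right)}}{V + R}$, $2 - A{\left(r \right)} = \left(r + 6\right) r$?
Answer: $- \frac{7160833585}{175104} \approx -40895.0$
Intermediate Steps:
$A{\left(r \right)} = 2 - r \left(6 + r\right)$ ($A{\left(r \right)} = 2 - \left(r + 6\right) r = 2 - \left(6 + r\right) r = 2 - r \left(6 + r\right)$)
$R = \frac{162}{23}$ ($R = 6 - - \frac{72}{69} = 6 - \left(-72\right) \frac{1}{69} = 6 - - \frac{24}{23} = 6 + \frac{24}{23} = \frac{162}{23} \approx 7.0435$)
$y{\left(V \right)} = \frac{- \frac{1}{4} - \left(\frac{3}{8} + \frac{V}{8}\right)^{2} + \frac{V}{4}}{\frac{162}{23} + V}$ ($y{\left(V \right)} = \frac{V - \left(-2 + \left(\frac{V + 3}{3 + 5}\right)^{2} + \frac{6 \left(V + 3\right)}{3 + 5}\right)}{V + \frac{162}{23}} = \frac{V - \left(-2 + \left(\frac{3 + V}{8}\right)^{2} + \frac{6 \left(3 + V\right)}{8}\right)}{\frac{162}{23} + V} = \frac{V - \left(-2 + \left(\left(3 + V\right) \frac{1}{8}\right)^{2} + 6 \left(3 + V\right) \frac{1}{8}\right)}{\frac{162}{23} + V} = \frac{V - \left(-2 + \left(\frac{3}{8} + \frac{V}{8}\right)^{2} + 6 \left(\frac{3}{8} + \frac{V}{8}\right)\right)}{\frac{162}{23} + V} = \frac{V - \left(\frac{1}{4} + \left(\frac{3}{8} + \frac{V}{8}\right)^{2} + \frac{3 V}{4}\right)}{\frac{162}{23} + V} = \frac{- \frac{1}{4} - \left(\frac{3}{8} + \frac{V}{8}\right)^{2} + \frac{V}{4}}{\frac{162}{23} + V}$)
$\left(y{\left(-126 \right)} - 5298\right) - 35599 = \left(\frac{23 \left(-25 - \left(-126\right)^{2} + 10 \left(-126\right)\right)}{64 \left(162 + 23 \left(-126\right)\right)} - 5298\right) - 35599 = \left(\frac{23 \left(-25 - 15876 - 1260\right)}{64 \left(162 - 2898\right)} - 5298\right) - 35599 = \left(\frac{23 \left(-25 - 15876 - 1260\right)}{64 \left(-2736\right)} - 5298\right) - 35599 = \left(\frac{23}{64} \left(- \frac{1}{2736}\right) \left(-17161\right) - 5298\right) - 35599 = \left(\frac{394703}{175104} - 5298\right) - 35599 = - \frac{927306289}{175104} - 35599 = - \frac{7160833585}{175104}$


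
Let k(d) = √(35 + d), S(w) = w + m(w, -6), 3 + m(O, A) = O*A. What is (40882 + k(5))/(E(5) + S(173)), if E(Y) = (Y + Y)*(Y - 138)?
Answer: -20441/1099 - √10/1099 ≈ -18.603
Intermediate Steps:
m(O, A) = -3 + A*O (m(O, A) = -3 + O*A = -3 + A*O)
S(w) = -3 - 5*w (S(w) = w + (-3 - 6*w) = -3 - 5*w)
E(Y) = 2*Y*(-138 + Y) (E(Y) = (2*Y)*(-138 + Y) = 2*Y*(-138 + Y))
(40882 + k(5))/(E(5) + S(173)) = (40882 + √(35 + 5))/(2*5*(-138 + 5) + (-3 - 5*173)) = (40882 + √40)/(2*5*(-133) + (-3 - 865)) = (40882 + 2*√10)/(-1330 - 868) = (40882 + 2*√10)/(-2198) = (40882 + 2*√10)*(-1/2198) = -20441/1099 - √10/1099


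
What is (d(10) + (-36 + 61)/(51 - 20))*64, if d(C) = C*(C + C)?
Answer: 398400/31 ≈ 12852.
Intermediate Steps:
d(C) = 2*C² (d(C) = C*(2*C) = 2*C²)
(d(10) + (-36 + 61)/(51 - 20))*64 = (2*10² + (-36 + 61)/(51 - 20))*64 = (2*100 + 25/31)*64 = (200 + 25*(1/31))*64 = (200 + 25/31)*64 = (6225/31)*64 = 398400/31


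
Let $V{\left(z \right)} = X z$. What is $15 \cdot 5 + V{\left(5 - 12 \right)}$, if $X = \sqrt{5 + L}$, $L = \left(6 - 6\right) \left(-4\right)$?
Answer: $75 - 7 \sqrt{5} \approx 59.348$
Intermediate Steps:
$L = 0$ ($L = \left(6 - 6\right) \left(-4\right) = 0 \left(-4\right) = 0$)
$X = \sqrt{5}$ ($X = \sqrt{5 + 0} = \sqrt{5} \approx 2.2361$)
$V{\left(z \right)} = z \sqrt{5}$ ($V{\left(z \right)} = \sqrt{5} z = z \sqrt{5}$)
$15 \cdot 5 + V{\left(5 - 12 \right)} = 15 \cdot 5 + \left(5 - 12\right) \sqrt{5} = 75 + \left(5 - 12\right) \sqrt{5} = 75 - 7 \sqrt{5}$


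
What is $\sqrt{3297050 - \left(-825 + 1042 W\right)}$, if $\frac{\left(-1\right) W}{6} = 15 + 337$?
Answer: $\sqrt{5498579} \approx 2344.9$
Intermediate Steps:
$W = -2112$ ($W = - 6 \left(15 + 337\right) = \left(-6\right) 352 = -2112$)
$\sqrt{3297050 - \left(-825 + 1042 W\right)} = \sqrt{3297050 + \left(825 - -2200704\right)} = \sqrt{3297050 + \left(825 + 2200704\right)} = \sqrt{3297050 + 2201529} = \sqrt{5498579}$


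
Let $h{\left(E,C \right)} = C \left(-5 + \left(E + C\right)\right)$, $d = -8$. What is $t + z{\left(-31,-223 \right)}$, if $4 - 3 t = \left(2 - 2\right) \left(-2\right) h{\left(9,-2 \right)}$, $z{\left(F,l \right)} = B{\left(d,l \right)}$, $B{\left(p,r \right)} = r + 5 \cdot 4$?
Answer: $- \frac{605}{3} \approx -201.67$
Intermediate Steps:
$B{\left(p,r \right)} = 20 + r$ ($B{\left(p,r \right)} = r + 20 = 20 + r$)
$z{\left(F,l \right)} = 20 + l$
$h{\left(E,C \right)} = C \left(-5 + C + E\right)$ ($h{\left(E,C \right)} = C \left(-5 + \left(C + E\right)\right) = C \left(-5 + C + E\right)$)
$t = \frac{4}{3}$ ($t = \frac{4}{3} - \frac{\left(2 - 2\right) \left(-2\right) \left(- 2 \left(-5 - 2 + 9\right)\right)}{3} = \frac{4}{3} - \frac{0 \left(-2\right) \left(\left(-2\right) 2\right)}{3} = \frac{4}{3} - \frac{0 \left(-4\right)}{3} = \frac{4}{3} - 0 = \frac{4}{3} + 0 = \frac{4}{3} \approx 1.3333$)
$t + z{\left(-31,-223 \right)} = \frac{4}{3} + \left(20 - 223\right) = \frac{4}{3} - 203 = - \frac{605}{3}$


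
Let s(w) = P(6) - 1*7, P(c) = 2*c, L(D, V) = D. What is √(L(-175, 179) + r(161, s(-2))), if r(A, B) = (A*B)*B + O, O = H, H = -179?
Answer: √3671 ≈ 60.589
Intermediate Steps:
O = -179
s(w) = 5 (s(w) = 2*6 - 1*7 = 12 - 7 = 5)
r(A, B) = -179 + A*B² (r(A, B) = (A*B)*B - 179 = A*B² - 179 = -179 + A*B²)
√(L(-175, 179) + r(161, s(-2))) = √(-175 + (-179 + 161*5²)) = √(-175 + (-179 + 161*25)) = √(-175 + (-179 + 4025)) = √(-175 + 3846) = √3671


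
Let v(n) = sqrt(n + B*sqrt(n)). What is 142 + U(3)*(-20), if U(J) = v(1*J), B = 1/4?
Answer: 142 - 10*sqrt(12 + sqrt(3)) ≈ 104.94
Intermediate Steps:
B = 1/4 ≈ 0.25000
v(n) = sqrt(n + sqrt(n)/4)
U(J) = sqrt(sqrt(J) + 4*J)/2 (U(J) = sqrt(sqrt(1*J) + 4*(1*J))/2 = sqrt(sqrt(J) + 4*J)/2)
142 + U(3)*(-20) = 142 + (sqrt(sqrt(3) + 4*3)/2)*(-20) = 142 + (sqrt(sqrt(3) + 12)/2)*(-20) = 142 + (sqrt(12 + sqrt(3))/2)*(-20) = 142 - 10*sqrt(12 + sqrt(3))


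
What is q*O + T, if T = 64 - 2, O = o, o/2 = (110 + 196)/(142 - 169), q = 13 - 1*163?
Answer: 3462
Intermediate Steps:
q = -150 (q = 13 - 163 = -150)
o = -68/3 (o = 2*((110 + 196)/(142 - 169)) = 2*(306/(-27)) = 2*(306*(-1/27)) = 2*(-34/3) = -68/3 ≈ -22.667)
O = -68/3 ≈ -22.667
T = 62
q*O + T = -150*(-68/3) + 62 = 3400 + 62 = 3462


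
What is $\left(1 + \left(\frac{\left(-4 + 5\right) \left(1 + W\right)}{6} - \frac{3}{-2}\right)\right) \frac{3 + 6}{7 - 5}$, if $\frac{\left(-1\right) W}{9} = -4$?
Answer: $39$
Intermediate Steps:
$W = 36$ ($W = \left(-9\right) \left(-4\right) = 36$)
$\left(1 + \left(\frac{\left(-4 + 5\right) \left(1 + W\right)}{6} - \frac{3}{-2}\right)\right) \frac{3 + 6}{7 - 5} = \left(1 - \left(- \frac{3}{2} - \frac{\left(-4 + 5\right) \left(1 + 36\right)}{6}\right)\right) \frac{3 + 6}{7 - 5} = \left(1 - \left(- \frac{3}{2} - 1 \cdot 37 \cdot \frac{1}{6}\right)\right) \frac{9}{2} = \left(1 + \left(37 \cdot \frac{1}{6} + \frac{3}{2}\right)\right) 9 \cdot \frac{1}{2} = \left(1 + \left(\frac{37}{6} + \frac{3}{2}\right)\right) \frac{9}{2} = \left(1 + \frac{23}{3}\right) \frac{9}{2} = \frac{26}{3} \cdot \frac{9}{2} = 39$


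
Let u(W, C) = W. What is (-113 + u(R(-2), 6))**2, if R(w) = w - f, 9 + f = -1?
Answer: 11025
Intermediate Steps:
f = -10 (f = -9 - 1 = -10)
R(w) = 10 + w (R(w) = w - 1*(-10) = w + 10 = 10 + w)
(-113 + u(R(-2), 6))**2 = (-113 + (10 - 2))**2 = (-113 + 8)**2 = (-105)**2 = 11025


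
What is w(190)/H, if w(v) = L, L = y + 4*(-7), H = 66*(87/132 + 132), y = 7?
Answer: -14/5837 ≈ -0.0023985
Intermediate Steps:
H = 17511/2 (H = 66*(87*(1/132) + 132) = 66*(29/44 + 132) = 66*(5837/44) = 17511/2 ≈ 8755.5)
L = -21 (L = 7 + 4*(-7) = 7 - 28 = -21)
w(v) = -21
w(190)/H = -21/17511/2 = -21*2/17511 = -14/5837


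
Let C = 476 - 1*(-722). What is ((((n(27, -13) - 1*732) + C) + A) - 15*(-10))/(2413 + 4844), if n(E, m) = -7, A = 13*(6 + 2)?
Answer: 713/7257 ≈ 0.098250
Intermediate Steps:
A = 104 (A = 13*8 = 104)
C = 1198 (C = 476 + 722 = 1198)
((((n(27, -13) - 1*732) + C) + A) - 15*(-10))/(2413 + 4844) = ((((-7 - 1*732) + 1198) + 104) - 15*(-10))/(2413 + 4844) = ((((-7 - 732) + 1198) + 104) + 150)/7257 = (((-739 + 1198) + 104) + 150)*(1/7257) = ((459 + 104) + 150)*(1/7257) = (563 + 150)*(1/7257) = 713*(1/7257) = 713/7257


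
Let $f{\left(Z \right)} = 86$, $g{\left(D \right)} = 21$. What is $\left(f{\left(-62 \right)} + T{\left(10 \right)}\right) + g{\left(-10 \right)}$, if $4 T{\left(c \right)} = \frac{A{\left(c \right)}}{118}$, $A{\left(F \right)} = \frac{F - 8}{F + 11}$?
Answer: $\frac{530293}{4956} \approx 107.0$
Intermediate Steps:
$A{\left(F \right)} = \frac{-8 + F}{11 + F}$
$T{\left(c \right)} = \frac{-8 + c}{472 \left(11 + c\right)}$ ($T{\left(c \right)} = \frac{\frac{-8 + c}{11 + c} \frac{1}{118}}{4} = \frac{\frac{1}{118} \frac{1}{11 + c} \left(-8 + c\right)}{4} = \frac{-8 + c}{472 \left(11 + c\right)}$)
$\left(f{\left(-62 \right)} + T{\left(10 \right)}\right) + g{\left(-10 \right)} = \left(86 + \frac{-8 + 10}{472 \left(11 + 10\right)}\right) + 21 = \left(86 + \frac{1}{472} \cdot \frac{1}{21} \cdot 2\right) + 21 = \left(86 + \frac{1}{4956}\right) + 21 = \frac{426217}{4956} + 21 = \frac{530293}{4956}$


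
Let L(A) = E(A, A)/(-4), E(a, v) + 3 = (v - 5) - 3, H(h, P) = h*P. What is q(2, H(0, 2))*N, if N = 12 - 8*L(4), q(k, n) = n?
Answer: 0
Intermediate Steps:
H(h, P) = P*h
E(a, v) = -11 + v (E(a, v) = -3 + ((v - 5) - 3) = -3 + ((-5 + v) - 3) = -3 + (-8 + v) = -11 + v)
L(A) = 11/4 - A/4 (L(A) = (-11 + A)/(-4) = (-11 + A)*(-¼) = 11/4 - A/4)
N = -2 (N = 12 - 8*(11/4 - ¼*4) = 12 - 8*(11/4 - 1) = 12 - 8*7/4 = 12 - 14 = -2)
q(2, H(0, 2))*N = (2*0)*(-2) = 0*(-2) = 0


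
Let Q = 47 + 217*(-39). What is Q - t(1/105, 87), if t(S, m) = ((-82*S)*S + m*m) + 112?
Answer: -177469343/11025 ≈ -16097.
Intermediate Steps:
Q = -8416 (Q = 47 - 8463 = -8416)
t(S, m) = 112 + m**2 - 82*S**2 (t(S, m) = (-82*S**2 + m**2) + 112 = (m**2 - 82*S**2) + 112 = 112 + m**2 - 82*S**2)
Q - t(1/105, 87) = -8416 - (112 + 87**2 - 82*(1/105)**2) = -8416 - (112 + 7569 - 82*(1/105)**2) = -8416 - (112 + 7569 - 82*1/11025) = -8416 - (112 + 7569 - 82/11025) = -8416 - 1*84682943/11025 = -8416 - 84682943/11025 = -177469343/11025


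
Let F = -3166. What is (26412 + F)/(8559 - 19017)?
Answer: -11623/5229 ≈ -2.2228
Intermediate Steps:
(26412 + F)/(8559 - 19017) = (26412 - 3166)/(8559 - 19017) = 23246/(-10458) = 23246*(-1/10458) = -11623/5229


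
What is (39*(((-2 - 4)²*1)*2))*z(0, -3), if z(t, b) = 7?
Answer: 19656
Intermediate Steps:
(39*(((-2 - 4)²*1)*2))*z(0, -3) = (39*(((-2 - 4)²*1)*2))*7 = (39*(((-6)²*1)*2))*7 = (39*((36*1)*2))*7 = (39*(36*2))*7 = (39*72)*7 = 2808*7 = 19656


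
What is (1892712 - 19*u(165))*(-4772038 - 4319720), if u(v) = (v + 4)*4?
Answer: -17091304927944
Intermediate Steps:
u(v) = 16 + 4*v (u(v) = (4 + v)*4 = 16 + 4*v)
(1892712 - 19*u(165))*(-4772038 - 4319720) = (1892712 - 19*(16 + 4*165))*(-4772038 - 4319720) = (1892712 - 19*(16 + 660))*(-9091758) = (1892712 - 19*676)*(-9091758) = (1892712 - 12844)*(-9091758) = 1879868*(-9091758) = -17091304927944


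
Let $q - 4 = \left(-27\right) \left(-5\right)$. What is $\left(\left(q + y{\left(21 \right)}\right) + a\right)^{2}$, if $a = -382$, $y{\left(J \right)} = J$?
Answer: $49284$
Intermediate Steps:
$q = 139$ ($q = 4 - -135 = 4 + 135 = 139$)
$\left(\left(q + y{\left(21 \right)}\right) + a\right)^{2} = \left(\left(139 + 21\right) - 382\right)^{2} = \left(160 - 382\right)^{2} = \left(-222\right)^{2} = 49284$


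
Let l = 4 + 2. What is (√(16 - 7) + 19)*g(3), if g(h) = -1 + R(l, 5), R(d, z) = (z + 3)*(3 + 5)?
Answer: 1386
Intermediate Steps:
l = 6
R(d, z) = 24 + 8*z (R(d, z) = (3 + z)*8 = 24 + 8*z)
g(h) = 63 (g(h) = -1 + (24 + 8*5) = -1 + (24 + 40) = -1 + 64 = 63)
(√(16 - 7) + 19)*g(3) = (√(16 - 7) + 19)*63 = (√9 + 19)*63 = (3 + 19)*63 = 22*63 = 1386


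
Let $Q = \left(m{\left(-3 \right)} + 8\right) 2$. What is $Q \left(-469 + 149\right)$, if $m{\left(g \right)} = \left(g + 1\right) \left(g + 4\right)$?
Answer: $-3840$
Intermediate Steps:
$m{\left(g \right)} = \left(1 + g\right) \left(4 + g\right)$
$Q = 12$ ($Q = \left(\left(4 + \left(-3\right)^{2} + 5 \left(-3\right)\right) + 8\right) 2 = \left(\left(4 + 9 - 15\right) + 8\right) 2 = \left(-2 + 8\right) 2 = 6 \cdot 2 = 12$)
$Q \left(-469 + 149\right) = 12 \left(-469 + 149\right) = 12 \left(-320\right) = -3840$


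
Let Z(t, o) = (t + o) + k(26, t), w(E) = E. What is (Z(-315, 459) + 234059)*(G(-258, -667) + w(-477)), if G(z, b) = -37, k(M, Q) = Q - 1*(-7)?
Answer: -120222030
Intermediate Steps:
k(M, Q) = 7 + Q (k(M, Q) = Q + 7 = 7 + Q)
Z(t, o) = 7 + o + 2*t (Z(t, o) = (t + o) + (7 + t) = (o + t) + (7 + t) = 7 + o + 2*t)
(Z(-315, 459) + 234059)*(G(-258, -667) + w(-477)) = ((7 + 459 + 2*(-315)) + 234059)*(-37 - 477) = ((7 + 459 - 630) + 234059)*(-514) = (-164 + 234059)*(-514) = 233895*(-514) = -120222030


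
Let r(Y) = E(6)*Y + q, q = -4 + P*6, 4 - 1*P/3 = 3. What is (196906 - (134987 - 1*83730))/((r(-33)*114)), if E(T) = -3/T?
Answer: 145649/3477 ≈ 41.889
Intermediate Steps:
P = 3 (P = 12 - 3*3 = 12 - 9 = 3)
q = 14 (q = -4 + 3*6 = -4 + 18 = 14)
r(Y) = 14 - Y/2 (r(Y) = (-3/6)*Y + 14 = (-3*⅙)*Y + 14 = -Y/2 + 14 = 14 - Y/2)
(196906 - (134987 - 1*83730))/((r(-33)*114)) = (196906 - (134987 - 1*83730))/(((14 - ½*(-33))*114)) = (196906 - (134987 - 83730))/(((14 + 33/2)*114)) = (196906 - 1*51257)/(((61/2)*114)) = (196906 - 51257)/3477 = 145649*(1/3477) = 145649/3477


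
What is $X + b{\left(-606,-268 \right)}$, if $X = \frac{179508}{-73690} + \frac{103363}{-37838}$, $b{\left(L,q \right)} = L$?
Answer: $- \frac{852054034247}{1394141110} \approx -611.17$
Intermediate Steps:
$X = - \frac{7204521587}{1394141110}$ ($X = 179508 \left(- \frac{1}{73690}\right) + 103363 \left(- \frac{1}{37838}\right) = - \frac{89754}{36845} - \frac{103363}{37838} = - \frac{7204521587}{1394141110} \approx -5.1677$)
$X + b{\left(-606,-268 \right)} = - \frac{7204521587}{1394141110} - 606 = - \frac{852054034247}{1394141110}$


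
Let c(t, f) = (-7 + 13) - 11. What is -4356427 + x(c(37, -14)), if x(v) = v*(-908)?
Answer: -4351887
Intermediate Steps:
c(t, f) = -5 (c(t, f) = 6 - 11 = -5)
x(v) = -908*v
-4356427 + x(c(37, -14)) = -4356427 - 908*(-5) = -4356427 + 4540 = -4351887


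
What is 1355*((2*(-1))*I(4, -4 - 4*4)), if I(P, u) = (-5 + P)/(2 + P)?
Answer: 1355/3 ≈ 451.67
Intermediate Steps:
I(P, u) = (-5 + P)/(2 + P)
1355*((2*(-1))*I(4, -4 - 4*4)) = 1355*((2*(-1))*((-5 + 4)/(2 + 4))) = 1355*(-2*(-1)/6) = 1355*(-(-1)/3) = 1355*(-2*(-⅙)) = 1355*(⅓) = 1355/3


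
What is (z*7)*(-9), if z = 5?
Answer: -315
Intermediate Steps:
(z*7)*(-9) = (5*7)*(-9) = 35*(-9) = -315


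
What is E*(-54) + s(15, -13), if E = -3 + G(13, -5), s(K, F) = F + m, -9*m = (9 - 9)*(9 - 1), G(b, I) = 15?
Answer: -661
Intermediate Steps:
m = 0 (m = -(9 - 9)*(9 - 1)/9 = -0*8 = -⅑*0 = 0)
s(K, F) = F (s(K, F) = F + 0 = F)
E = 12 (E = -3 + 15 = 12)
E*(-54) + s(15, -13) = 12*(-54) - 13 = -648 - 13 = -661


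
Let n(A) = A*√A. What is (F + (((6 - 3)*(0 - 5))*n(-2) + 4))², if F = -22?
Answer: -1476 - 1080*I*√2 ≈ -1476.0 - 1527.4*I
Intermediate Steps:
n(A) = A^(3/2)
(F + (((6 - 3)*(0 - 5))*n(-2) + 4))² = (-22 + (((6 - 3)*(0 - 5))*(-2)^(3/2) + 4))² = (-22 + ((3*(-5))*(-2*I*√2) + 4))² = (-22 + (-(-30)*I*√2 + 4))² = (-22 + (30*I*√2 + 4))² = (-22 + (4 + 30*I*√2))² = (-18 + 30*I*√2)²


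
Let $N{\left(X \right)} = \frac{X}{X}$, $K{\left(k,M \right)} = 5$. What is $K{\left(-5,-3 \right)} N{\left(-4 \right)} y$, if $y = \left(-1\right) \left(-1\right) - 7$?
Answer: $-30$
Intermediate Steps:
$N{\left(X \right)} = 1$
$y = -6$ ($y = 1 - 7 = -6$)
$K{\left(-5,-3 \right)} N{\left(-4 \right)} y = 5 \cdot 1 \left(-6\right) = 5 \left(-6\right) = -30$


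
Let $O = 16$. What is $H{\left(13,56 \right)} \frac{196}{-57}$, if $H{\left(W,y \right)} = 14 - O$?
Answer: $\frac{392}{57} \approx 6.8772$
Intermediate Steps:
$H{\left(W,y \right)} = -2$ ($H{\left(W,y \right)} = 14 - 16 = -2$)
$H{\left(13,56 \right)} \frac{196}{-57} = - 2 \frac{196}{-57} = - 2 \cdot 196 \left(- \frac{1}{57}\right) = \left(-2\right) \left(- \frac{196}{57}\right) = \frac{392}{57}$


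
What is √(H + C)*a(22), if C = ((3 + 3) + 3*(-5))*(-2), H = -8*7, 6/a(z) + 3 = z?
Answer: 6*I*√38/19 ≈ 1.9467*I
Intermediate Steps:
a(z) = 6/(-3 + z)
H = -56
C = 18 (C = (6 - 15)*(-2) = -9*(-2) = 18)
√(H + C)*a(22) = √(-56 + 18)*(6/(-3 + 22)) = √(-38)*(6/19) = (I*√38)*(6*(1/19)) = (I*√38)*(6/19) = 6*I*√38/19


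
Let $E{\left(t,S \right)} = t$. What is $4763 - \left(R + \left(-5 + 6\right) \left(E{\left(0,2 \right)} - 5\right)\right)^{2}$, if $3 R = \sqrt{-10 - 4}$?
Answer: $\frac{42656}{9} + \frac{10 i \sqrt{14}}{3} \approx 4739.6 + 12.472 i$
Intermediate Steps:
$R = \frac{i \sqrt{14}}{3}$ ($R = \frac{\sqrt{-10 - 4}}{3} = \frac{\sqrt{-14}}{3} = \frac{i \sqrt{14}}{3} \approx 1.2472 i$)
$4763 - \left(R + \left(-5 + 6\right) \left(E{\left(0,2 \right)} - 5\right)\right)^{2} = 4763 - \left(\frac{i \sqrt{14}}{3} + \left(-5 + 6\right) \left(0 - 5\right)\right)^{2} = 4763 - \left(\frac{i \sqrt{14}}{3} + 1 \left(-5\right)\right)^{2} = 4763 - \left(\frac{i \sqrt{14}}{3} - 5\right)^{2} = 4763 - \left(-5 + \frac{i \sqrt{14}}{3}\right)^{2}$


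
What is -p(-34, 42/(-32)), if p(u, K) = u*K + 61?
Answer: -845/8 ≈ -105.63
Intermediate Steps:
p(u, K) = 61 + K*u (p(u, K) = K*u + 61 = 61 + K*u)
-p(-34, 42/(-32)) = -(61 + (42/(-32))*(-34)) = -(61 + (42*(-1/32))*(-34)) = -(61 - 21/16*(-34)) = -(61 + 357/8) = -1*845/8 = -845/8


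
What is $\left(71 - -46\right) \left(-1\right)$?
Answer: $-117$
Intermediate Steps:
$\left(71 - -46\right) \left(-1\right) = \left(71 + \left(-2 + 48\right)\right) \left(-1\right) = \left(71 + 46\right) \left(-1\right) = 117 \left(-1\right) = -117$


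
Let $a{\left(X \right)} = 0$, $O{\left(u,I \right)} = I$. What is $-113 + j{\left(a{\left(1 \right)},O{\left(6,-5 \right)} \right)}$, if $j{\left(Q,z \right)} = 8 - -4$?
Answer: $-101$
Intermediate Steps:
$j{\left(Q,z \right)} = 12$ ($j{\left(Q,z \right)} = 8 + 4 = 12$)
$-113 + j{\left(a{\left(1 \right)},O{\left(6,-5 \right)} \right)} = -113 + 12 = -101$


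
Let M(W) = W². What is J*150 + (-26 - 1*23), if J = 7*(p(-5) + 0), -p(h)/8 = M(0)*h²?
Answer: -49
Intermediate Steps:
p(h) = 0 (p(h) = -8*0²*h² = -0*h² = -8*0 = 0)
J = 0 (J = 7*(0 + 0) = 7*0 = 0)
J*150 + (-26 - 1*23) = 0*150 + (-26 - 1*23) = 0 + (-26 - 23) = 0 - 49 = -49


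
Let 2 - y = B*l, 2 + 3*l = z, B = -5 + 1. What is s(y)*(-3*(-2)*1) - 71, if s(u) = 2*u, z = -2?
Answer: -111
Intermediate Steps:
B = -4
l = -4/3 (l = -⅔ + (⅓)*(-2) = -⅔ - ⅔ = -4/3 ≈ -1.3333)
y = -10/3 (y = 2 - (-4)*(-4)/3 = 2 - 1*16/3 = 2 - 16/3 = -10/3 ≈ -3.3333)
s(y)*(-3*(-2)*1) - 71 = (2*(-10/3))*(-3*(-2)*1) - 71 = -40 - 71 = -111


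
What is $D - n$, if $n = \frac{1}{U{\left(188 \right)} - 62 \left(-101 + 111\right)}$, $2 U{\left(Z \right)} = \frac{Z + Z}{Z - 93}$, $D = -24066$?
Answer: $- \frac{1412962897}{58712} \approx -24066.0$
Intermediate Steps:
$U{\left(Z \right)} = \frac{Z}{-93 + Z}$ ($U{\left(Z \right)} = \frac{\left(Z + Z\right) \frac{1}{Z - 93}}{2} = \frac{2 Z \frac{1}{-93 + Z}}{2} = \frac{Z}{-93 + Z}$)
$n = - \frac{95}{58712}$ ($n = \frac{1}{\frac{188}{-93 + 188} - 62 \left(-101 + 111\right)} = \frac{1}{\frac{188}{95} - 620} = \frac{1}{- \frac{58712}{95}} = - \frac{95}{58712} \approx -0.0016181$)
$D - n = -24066 - - \frac{95}{58712} = -24066 + \frac{95}{58712} = - \frac{1412962897}{58712}$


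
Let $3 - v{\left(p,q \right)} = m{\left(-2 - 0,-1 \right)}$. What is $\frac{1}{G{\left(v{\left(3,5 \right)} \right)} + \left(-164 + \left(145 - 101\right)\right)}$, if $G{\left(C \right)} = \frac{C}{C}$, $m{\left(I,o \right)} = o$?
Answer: $- \frac{1}{119} \approx -0.0084034$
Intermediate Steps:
$v{\left(p,q \right)} = 4$ ($v{\left(p,q \right)} = 3 - -1 = 3 + 1 = 4$)
$G{\left(C \right)} = 1$
$\frac{1}{G{\left(v{\left(3,5 \right)} \right)} + \left(-164 + \left(145 - 101\right)\right)} = \frac{1}{1 + \left(-164 + \left(145 - 101\right)\right)} = \frac{1}{1 + \left(-164 + 44\right)} = \frac{1}{1 - 120} = \frac{1}{-119} = - \frac{1}{119}$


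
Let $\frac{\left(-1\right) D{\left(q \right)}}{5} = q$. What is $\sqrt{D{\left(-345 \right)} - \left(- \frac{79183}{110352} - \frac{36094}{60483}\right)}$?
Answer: $\frac{\sqrt{4413662030324577543}}{50563788} \approx 41.549$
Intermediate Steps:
$D{\left(q \right)} = - 5 q$
$\sqrt{D{\left(-345 \right)} - \left(- \frac{79183}{110352} - \frac{36094}{60483}\right)} = \sqrt{\left(-5\right) \left(-345\right) - \left(- \frac{79183}{110352} - \frac{36094}{60483}\right)} = \sqrt{1725 - - \frac{2924090159}{2224806672}} = \sqrt{1725 + \left(\frac{79183}{110352} + \frac{36094}{60483}\right)} = \sqrt{1725 + \frac{2924090159}{2224806672}} = \sqrt{\frac{3840715599359}{2224806672}} = \frac{\sqrt{4413662030324577543}}{50563788}$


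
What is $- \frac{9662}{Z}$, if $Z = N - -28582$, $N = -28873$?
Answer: $\frac{9662}{291} \approx 33.203$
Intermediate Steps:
$Z = -291$ ($Z = -28873 - -28582 = -28873 + 28582 = -291$)
$- \frac{9662}{Z} = - \frac{9662}{-291} = \left(-9662\right) \left(- \frac{1}{291}\right) = \frac{9662}{291}$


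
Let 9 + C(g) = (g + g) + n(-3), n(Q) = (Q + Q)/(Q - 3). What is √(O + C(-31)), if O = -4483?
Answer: I*√4553 ≈ 67.476*I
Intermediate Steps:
n(Q) = 2*Q/(-3 + Q) (n(Q) = (2*Q)/(-3 + Q) = 2*Q/(-3 + Q))
C(g) = -8 + 2*g (C(g) = -9 + ((g + g) + 2*(-3)/(-3 - 3)) = -9 + (2*g + 2*(-3)/(-6)) = -9 + (2*g + 2*(-3)*(-⅙)) = -9 + (2*g + 1) = -9 + (1 + 2*g) = -8 + 2*g)
√(O + C(-31)) = √(-4483 + (-8 + 2*(-31))) = √(-4483 + (-8 - 62)) = √(-4483 - 70) = √(-4553) = I*√4553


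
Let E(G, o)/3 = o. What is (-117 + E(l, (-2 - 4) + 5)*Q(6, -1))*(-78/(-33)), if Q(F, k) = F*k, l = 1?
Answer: -234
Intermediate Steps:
E(G, o) = 3*o
(-117 + E(l, (-2 - 4) + 5)*Q(6, -1))*(-78/(-33)) = (-117 + (3*((-2 - 4) + 5))*(6*(-1)))*(-78/(-33)) = (-117 + (3*(-6 + 5))*(-6))*(-78*(-1/33)) = (-117 + (3*(-1))*(-6))*(26/11) = (-117 - 3*(-6))*(26/11) = (-117 + 18)*(26/11) = -99*26/11 = -234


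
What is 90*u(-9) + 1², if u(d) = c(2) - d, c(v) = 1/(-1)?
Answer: 721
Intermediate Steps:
c(v) = -1
u(d) = -1 - d
90*u(-9) + 1² = 90*(-1 - 1*(-9)) + 1² = 90*(-1 + 9) + 1 = 90*8 + 1 = 720 + 1 = 721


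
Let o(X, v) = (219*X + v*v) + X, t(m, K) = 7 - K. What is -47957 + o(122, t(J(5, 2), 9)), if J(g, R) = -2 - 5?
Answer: -21113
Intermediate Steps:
J(g, R) = -7
o(X, v) = v² + 220*X (o(X, v) = (219*X + v²) + X = (v² + 219*X) + X = v² + 220*X)
-47957 + o(122, t(J(5, 2), 9)) = -47957 + ((7 - 1*9)² + 220*122) = -47957 + ((7 - 9)² + 26840) = -47957 + ((-2)² + 26840) = -47957 + (4 + 26840) = -47957 + 26844 = -21113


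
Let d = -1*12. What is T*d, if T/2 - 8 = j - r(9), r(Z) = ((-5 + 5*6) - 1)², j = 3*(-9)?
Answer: 14280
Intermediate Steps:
j = -27
r(Z) = 576 (r(Z) = ((-5 + 30) - 1)² = (25 - 1)² = 24² = 576)
d = -12
T = -1190 (T = 16 + 2*(-27 - 1*576) = 16 + 2*(-27 - 576) = 16 + 2*(-603) = 16 - 1206 = -1190)
T*d = -1190*(-12) = 14280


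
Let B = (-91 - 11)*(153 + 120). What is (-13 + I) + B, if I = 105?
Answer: -27754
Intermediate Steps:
B = -27846 (B = -102*273 = -27846)
(-13 + I) + B = (-13 + 105) - 27846 = 92 - 27846 = -27754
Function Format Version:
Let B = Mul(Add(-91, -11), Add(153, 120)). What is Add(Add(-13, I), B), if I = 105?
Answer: -27754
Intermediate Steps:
B = -27846 (B = Mul(-102, 273) = -27846)
Add(Add(-13, I), B) = Add(Add(-13, 105), -27846) = Add(92, -27846) = -27754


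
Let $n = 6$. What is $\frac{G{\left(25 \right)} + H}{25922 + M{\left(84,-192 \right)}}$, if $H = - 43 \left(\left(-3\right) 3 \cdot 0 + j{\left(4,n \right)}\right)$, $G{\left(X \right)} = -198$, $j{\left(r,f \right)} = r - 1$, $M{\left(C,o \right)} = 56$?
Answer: $- \frac{327}{25978} \approx -0.012588$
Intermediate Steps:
$j{\left(r,f \right)} = -1 + r$ ($j{\left(r,f \right)} = r - 1 = -1 + r$)
$H = -129$ ($H = - 43 \left(\left(-3\right) 3 \cdot 0 + \left(-1 + 4\right)\right) = - 43 \left(\left(-9\right) 0 + 3\right) = - 43 \left(0 + 3\right) = \left(-43\right) 3 = -129$)
$\frac{G{\left(25 \right)} + H}{25922 + M{\left(84,-192 \right)}} = \frac{-198 - 129}{25922 + 56} = - \frac{327}{25978}$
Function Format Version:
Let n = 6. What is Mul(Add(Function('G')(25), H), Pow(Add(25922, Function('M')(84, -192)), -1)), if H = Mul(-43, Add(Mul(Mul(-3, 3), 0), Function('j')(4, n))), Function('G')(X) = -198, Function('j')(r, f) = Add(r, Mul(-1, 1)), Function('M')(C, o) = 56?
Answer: Rational(-327, 25978) ≈ -0.012588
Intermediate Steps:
Function('j')(r, f) = Add(-1, r) (Function('j')(r, f) = Add(r, -1) = Add(-1, r))
H = -129 (H = Mul(-43, Add(Mul(Mul(-3, 3), 0), Add(-1, 4))) = Mul(-43, Add(Mul(-9, 0), 3)) = Mul(-43, Add(0, 3)) = Mul(-43, 3) = -129)
Mul(Add(Function('G')(25), H), Pow(Add(25922, Function('M')(84, -192)), -1)) = Mul(Add(-198, -129), Pow(Add(25922, 56), -1)) = Mul(-327, Pow(25978, -1)) = Mul(-327, Rational(1, 25978)) = Rational(-327, 25978)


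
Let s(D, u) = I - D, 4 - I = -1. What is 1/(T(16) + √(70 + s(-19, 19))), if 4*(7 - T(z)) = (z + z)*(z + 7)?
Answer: -177/31235 - √94/31235 ≈ -0.0059771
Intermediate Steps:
I = 5 (I = 4 - 1*(-1) = 4 + 1 = 5)
s(D, u) = 5 - D
T(z) = 7 - z*(7 + z)/2 (T(z) = 7 - (z + z)*(z + 7)/4 = 7 - 2*z*(7 + z)/4 = 7 - z*(7 + z)/2)
1/(T(16) + √(70 + s(-19, 19))) = 1/((7 - 7/2*16 - ½*16²) + √(70 + (5 - 1*(-19)))) = 1/((7 - 56 - ½*256) + √(70 + (5 + 19))) = 1/((7 - 56 - 128) + √(70 + 24)) = 1/(-177 + √94)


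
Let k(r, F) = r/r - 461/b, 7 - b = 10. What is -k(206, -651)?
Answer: -464/3 ≈ -154.67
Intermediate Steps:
b = -3 (b = 7 - 1*10 = 7 - 10 = -3)
k(r, F) = 464/3 (k(r, F) = r/r - 461/(-3) = 1 - 461*(-1/3) = 1 + 461/3 = 464/3)
-k(206, -651) = -1*464/3 = -464/3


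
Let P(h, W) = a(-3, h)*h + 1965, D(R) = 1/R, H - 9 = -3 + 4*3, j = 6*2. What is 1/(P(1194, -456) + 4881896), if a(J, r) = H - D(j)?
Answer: 2/9810507 ≈ 2.0386e-7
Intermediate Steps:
j = 12
H = 18 (H = 9 + (-3 + 4*3) = 9 + (-3 + 12) = 9 + 9 = 18)
a(J, r) = 215/12 (a(J, r) = 18 - 1/12 = 215/12)
P(h, W) = 1965 + 215*h/12 (P(h, W) = 215*h/12 + 1965 = 1965 + 215*h/12)
1/(P(1194, -456) + 4881896) = 1/((1965 + (215/12)*1194) + 4881896) = 1/((1965 + 42785/2) + 4881896) = 1/(46715/2 + 4881896) = 1/(9810507/2) = 2/9810507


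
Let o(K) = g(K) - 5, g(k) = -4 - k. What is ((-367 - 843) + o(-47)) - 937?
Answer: -2109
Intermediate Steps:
o(K) = -9 - K (o(K) = (-4 - K) - 5 = -9 - K)
((-367 - 843) + o(-47)) - 937 = ((-367 - 843) + (-9 - 1*(-47))) - 937 = (-1210 + (-9 + 47)) - 937 = (-1210 + 38) - 937 = -1172 - 937 = -2109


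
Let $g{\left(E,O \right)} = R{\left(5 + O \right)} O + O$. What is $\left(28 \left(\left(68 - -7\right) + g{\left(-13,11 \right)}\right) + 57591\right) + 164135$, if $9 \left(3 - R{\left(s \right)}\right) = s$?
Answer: $\frac{2020594}{9} \approx 2.2451 \cdot 10^{5}$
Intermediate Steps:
$R{\left(s \right)} = 3 - \frac{s}{9}$
$g{\left(E,O \right)} = O + O \left(\frac{22}{9} - \frac{O}{9}\right)$ ($g{\left(E,O \right)} = \left(3 - \frac{5 + O}{9}\right) O + O = \left(3 - \left(\frac{5}{9} + \frac{O}{9}\right)\right) O + O = \left(\frac{22}{9} - \frac{O}{9}\right) O + O = O \left(\frac{22}{9} - \frac{O}{9}\right) + O = O + O \left(\frac{22}{9} - \frac{O}{9}\right)$)
$\left(28 \left(\left(68 - -7\right) + g{\left(-13,11 \right)}\right) + 57591\right) + 164135 = \left(28 \left(\left(68 - -7\right) + \frac{1}{9} \cdot 11 \left(31 - 11\right)\right) + 57591\right) + 164135 = \left(28 \left(\left(68 + 7\right) + \frac{1}{9} \cdot 11 \left(31 - 11\right)\right) + 57591\right) + 164135 = \left(28 \left(75 + \frac{1}{9} \cdot 11 \cdot 20\right) + 57591\right) + 164135 = \left(28 \left(75 + \frac{220}{9}\right) + 57591\right) + 164135 = \left(28 \cdot \frac{895}{9} + 57591\right) + 164135 = \left(\frac{25060}{9} + 57591\right) + 164135 = \frac{543379}{9} + 164135 = \frac{2020594}{9}$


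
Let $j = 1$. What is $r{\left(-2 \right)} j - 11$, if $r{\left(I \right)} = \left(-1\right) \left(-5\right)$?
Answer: $-6$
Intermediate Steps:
$r{\left(I \right)} = 5$
$r{\left(-2 \right)} j - 11 = 5 \cdot 1 - 11 = 5 - 11 = -6$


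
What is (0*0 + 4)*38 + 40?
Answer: 192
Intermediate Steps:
(0*0 + 4)*38 + 40 = (0 + 4)*38 + 40 = 4*38 + 40 = 152 + 40 = 192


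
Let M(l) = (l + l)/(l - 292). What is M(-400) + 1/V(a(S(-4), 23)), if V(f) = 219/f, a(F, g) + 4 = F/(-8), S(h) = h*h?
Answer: 14254/12629 ≈ 1.1287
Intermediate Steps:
S(h) = h²
a(F, g) = -4 - F/8 (a(F, g) = -4 + F/(-8) = -4 + F*(-⅛) = -4 - F/8)
M(l) = 2*l/(-292 + l) (M(l) = (2*l)/(-292 + l) = 2*l/(-292 + l))
M(-400) + 1/V(a(S(-4), 23)) = 2*(-400)/(-292 - 400) + 1/(219/(-4 - ⅛*(-4)²)) = 2*(-400)/(-692) + 1/(219/(-4 - ⅛*16)) = 2*(-400)*(-1/692) + 1/(219/(-4 - 2)) = 200/173 + 1/(219/(-6)) = 200/173 + 1/(219*(-⅙)) = 200/173 + 1/(-73/2) = 200/173 - 2/73 = 14254/12629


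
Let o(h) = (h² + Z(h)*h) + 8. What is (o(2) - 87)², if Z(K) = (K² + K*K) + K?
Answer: 3025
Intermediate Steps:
Z(K) = K + 2*K² (Z(K) = (K² + K²) + K = 2*K² + K = K + 2*K²)
o(h) = 8 + h² + h²*(1 + 2*h) (o(h) = (h² + (h*(1 + 2*h))*h) + 8 = (h² + h²*(1 + 2*h)) + 8 = 8 + h² + h²*(1 + 2*h))
(o(2) - 87)² = ((8 + 2*2² + 2*2³) - 87)² = ((8 + 2*4 + 2*8) - 87)² = ((8 + 8 + 16) - 87)² = (32 - 87)² = (-55)² = 3025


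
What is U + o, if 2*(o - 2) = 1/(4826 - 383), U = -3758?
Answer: -33375815/8886 ≈ -3756.0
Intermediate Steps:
o = 17773/8886 (o = 2 + 1/(2*(4826 - 383)) = 2 + (½)/4443 = 2 + (½)*(1/4443) = 2 + 1/8886 = 17773/8886 ≈ 2.0001)
U + o = -3758 + 17773/8886 = -33375815/8886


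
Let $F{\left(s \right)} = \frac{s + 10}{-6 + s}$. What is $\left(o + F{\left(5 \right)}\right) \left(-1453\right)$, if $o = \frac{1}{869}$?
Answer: $\frac{18938402}{869} \approx 21793.0$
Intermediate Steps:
$F{\left(s \right)} = \frac{10 + s}{-6 + s}$
$o = \frac{1}{869} \approx 0.0011507$
$\left(o + F{\left(5 \right)}\right) \left(-1453\right) = \left(\frac{1}{869} + \frac{10 + 5}{-6 + 5}\right) \left(-1453\right) = \left(\frac{1}{869} + \frac{1}{-1} \cdot 15\right) \left(-1453\right) = \left(\frac{1}{869} - 15\right) \left(-1453\right) = \left(- \frac{13034}{869}\right) \left(-1453\right) = \frac{18938402}{869}$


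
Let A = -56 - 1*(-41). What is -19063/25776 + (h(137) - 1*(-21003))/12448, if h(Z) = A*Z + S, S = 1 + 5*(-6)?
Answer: 15647495/20053728 ≈ 0.78028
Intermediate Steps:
S = -29 (S = 1 - 30 = -29)
A = -15 (A = -56 + 41 = -15)
h(Z) = -29 - 15*Z (h(Z) = -15*Z - 29 = -29 - 15*Z)
-19063/25776 + (h(137) - 1*(-21003))/12448 = -19063/25776 + ((-29 - 15*137) - 1*(-21003))/12448 = -19063*1/25776 + ((-29 - 2055) + 21003)*(1/12448) = -19063/25776 + (-2084 + 21003)*(1/12448) = -19063/25776 + 18919*(1/12448) = -19063/25776 + 18919/12448 = 15647495/20053728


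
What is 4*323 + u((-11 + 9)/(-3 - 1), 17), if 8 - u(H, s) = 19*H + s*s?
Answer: 2003/2 ≈ 1001.5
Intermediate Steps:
u(H, s) = 8 - s**2 - 19*H (u(H, s) = 8 - (19*H + s*s) = 8 - (19*H + s**2) = 8 - (s**2 + 19*H) = 8 + (-s**2 - 19*H) = 8 - s**2 - 19*H)
4*323 + u((-11 + 9)/(-3 - 1), 17) = 4*323 + (8 - 1*17**2 - 19*(-11 + 9)/(-3 - 1)) = 1292 + (8 - 1*289 - (-38)/(-4)) = 1292 + (8 - 289 - (-38)*(-1)/4) = 1292 + (8 - 289 - 19*1/2) = 1292 + (8 - 289 - 19/2) = 1292 - 581/2 = 2003/2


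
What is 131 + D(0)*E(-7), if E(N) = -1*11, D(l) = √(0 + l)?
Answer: 131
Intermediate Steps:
D(l) = √l
E(N) = -11
131 + D(0)*E(-7) = 131 + √0*(-11) = 131 + 0*(-11) = 131 + 0 = 131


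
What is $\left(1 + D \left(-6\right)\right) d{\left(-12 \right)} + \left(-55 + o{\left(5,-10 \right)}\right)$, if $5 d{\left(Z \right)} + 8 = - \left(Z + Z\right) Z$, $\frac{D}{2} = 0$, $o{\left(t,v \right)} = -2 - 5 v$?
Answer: $- \frac{331}{5} \approx -66.2$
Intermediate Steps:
$D = 0$ ($D = 2 \cdot 0 = 0$)
$d{\left(Z \right)} = - \frac{8}{5} - \frac{2 Z^{2}}{5}$ ($d{\left(Z \right)} = - \frac{8}{5} + \frac{\left(-1\right) \left(Z + Z\right) Z}{5} = - \frac{8}{5} + \frac{\left(-1\right) 2 Z Z}{5} = - \frac{8}{5} + \frac{\left(-1\right) 2 Z^{2}}{5} = - \frac{8}{5} + \frac{\left(-2\right) Z^{2}}{5} = - \frac{8}{5} - \frac{2 Z^{2}}{5}$)
$\left(1 + D \left(-6\right)\right) d{\left(-12 \right)} + \left(-55 + o{\left(5,-10 \right)}\right) = \left(1 + 0 \left(-6\right)\right) \left(- \frac{8}{5} - \frac{2 \left(-12\right)^{2}}{5}\right) - 7 = \left(1 + 0\right) \left(- \frac{8}{5} - \frac{288}{5}\right) + \left(-55 + \left(-2 + 50\right)\right) = 1 \left(- \frac{8}{5} - \frac{288}{5}\right) + \left(-55 + 48\right) = 1 \left(- \frac{296}{5}\right) - 7 = - \frac{296}{5} - 7 = - \frac{331}{5}$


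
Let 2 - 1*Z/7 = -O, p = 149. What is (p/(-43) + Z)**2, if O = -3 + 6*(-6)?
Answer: 127373796/1849 ≈ 68888.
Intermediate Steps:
O = -39 (O = -3 - 36 = -39)
Z = -259 (Z = 14 - (-7)*(-39) = 14 - 7*39 = 14 - 273 = -259)
(p/(-43) + Z)**2 = (149/(-43) - 259)**2 = (149*(-1/43) - 259)**2 = (-149/43 - 259)**2 = (-11286/43)**2 = 127373796/1849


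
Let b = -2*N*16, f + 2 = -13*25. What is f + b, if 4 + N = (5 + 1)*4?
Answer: -967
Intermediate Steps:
N = 20 (N = -4 + (5 + 1)*4 = -4 + 6*4 = -4 + 24 = 20)
f = -327 (f = -2 - 13*25 = -2 - 325 = -327)
b = -640 (b = -2*20*16 = -40*16 = -640)
f + b = -327 - 640 = -967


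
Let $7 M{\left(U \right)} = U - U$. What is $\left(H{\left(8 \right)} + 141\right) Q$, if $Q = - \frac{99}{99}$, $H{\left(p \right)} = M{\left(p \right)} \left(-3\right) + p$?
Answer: $-149$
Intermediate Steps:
$M{\left(U \right)} = 0$ ($M{\left(U \right)} = \frac{U - U}{7} = \frac{1}{7} \cdot 0 = 0$)
$H{\left(p \right)} = p$ ($H{\left(p \right)} = 0 \left(-3\right) + p = 0 + p = p$)
$Q = -1$ ($Q = \left(-99\right) \frac{1}{99} = -1$)
$\left(H{\left(8 \right)} + 141\right) Q = \left(8 + 141\right) \left(-1\right) = 149 \left(-1\right) = -149$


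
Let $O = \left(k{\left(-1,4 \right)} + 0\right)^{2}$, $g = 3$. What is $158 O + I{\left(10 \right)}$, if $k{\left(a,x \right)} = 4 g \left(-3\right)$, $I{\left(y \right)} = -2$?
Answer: $204766$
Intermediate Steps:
$k{\left(a,x \right)} = -36$ ($k{\left(a,x \right)} = 4 \cdot 3 \left(-3\right) = 12 \left(-3\right) = -36$)
$O = 1296$ ($O = \left(-36 + 0\right)^{2} = \left(-36\right)^{2} = 1296$)
$158 O + I{\left(10 \right)} = 158 \cdot 1296 - 2 = 204768 - 2 = 204766$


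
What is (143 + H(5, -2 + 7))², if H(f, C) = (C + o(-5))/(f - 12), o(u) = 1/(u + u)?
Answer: 2024929/100 ≈ 20249.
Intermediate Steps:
o(u) = 1/(2*u)
H(f, C) = (-⅒ + C)/(-12 + f) (H(f, C) = (C + (½)/(-5))/(f - 12) = (C + (½)*(-⅕))/(-12 + f) = (C - ⅒)/(-12 + f) = (-⅒ + C)/(-12 + f))
(143 + H(5, -2 + 7))² = (143 + (-⅒ + (-2 + 7))/(-12 + 5))² = (143 + (-⅒ + 5)/(-7))² = (143 - ⅐*49/10)² = (143 - 7/10)² = (1423/10)² = 2024929/100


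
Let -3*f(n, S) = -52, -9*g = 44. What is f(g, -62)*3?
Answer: 52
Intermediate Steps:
g = -44/9 (g = -⅑*44 = -44/9 ≈ -4.8889)
f(n, S) = 52/3 (f(n, S) = -⅓*(-52) = 52/3)
f(g, -62)*3 = (52/3)*3 = 52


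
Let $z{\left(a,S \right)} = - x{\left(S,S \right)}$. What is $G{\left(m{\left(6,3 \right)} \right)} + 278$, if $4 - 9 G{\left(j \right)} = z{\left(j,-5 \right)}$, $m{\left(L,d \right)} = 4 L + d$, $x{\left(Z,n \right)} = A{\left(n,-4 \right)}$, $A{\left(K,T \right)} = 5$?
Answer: $279$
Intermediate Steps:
$x{\left(Z,n \right)} = 5$
$m{\left(L,d \right)} = d + 4 L$
$z{\left(a,S \right)} = -5$ ($z{\left(a,S \right)} = \left(-1\right) 5 = -5$)
$G{\left(j \right)} = 1$ ($G{\left(j \right)} = \frac{4}{9} - - \frac{5}{9} = \frac{4}{9} + \frac{5}{9} = 1$)
$G{\left(m{\left(6,3 \right)} \right)} + 278 = 1 + 278 = 279$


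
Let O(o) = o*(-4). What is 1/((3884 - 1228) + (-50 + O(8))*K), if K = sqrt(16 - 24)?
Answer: 83/222129 + 41*I*sqrt(2)/1777032 ≈ 0.00037366 + 3.2629e-5*I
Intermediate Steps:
O(o) = -4*o
K = 2*I*sqrt(2) (K = sqrt(-8) = 2*I*sqrt(2) ≈ 2.8284*I)
1/((3884 - 1228) + (-50 + O(8))*K) = 1/((3884 - 1228) + (-50 - 4*8)*(2*I*sqrt(2))) = 1/(2656 + (-50 - 32)*(2*I*sqrt(2))) = 1/(2656 - 164*I*sqrt(2))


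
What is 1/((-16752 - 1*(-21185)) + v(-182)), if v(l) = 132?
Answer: 1/4565 ≈ 0.00021906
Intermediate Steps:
1/((-16752 - 1*(-21185)) + v(-182)) = 1/((-16752 - 1*(-21185)) + 132) = 1/((-16752 + 21185) + 132) = 1/(4433 + 132) = 1/4565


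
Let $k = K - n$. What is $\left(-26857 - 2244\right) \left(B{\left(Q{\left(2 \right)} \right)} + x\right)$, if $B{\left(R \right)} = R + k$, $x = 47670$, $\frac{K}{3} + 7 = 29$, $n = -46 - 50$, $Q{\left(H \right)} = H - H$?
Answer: $-1391959032$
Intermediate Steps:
$Q{\left(H \right)} = 0$
$n = -96$
$K = 66$ ($K = -21 + 3 \cdot 29 = -21 + 87 = 66$)
$k = 162$ ($k = 66 - -96 = 66 + 96 = 162$)
$B{\left(R \right)} = 162 + R$ ($B{\left(R \right)} = R + 162 = 162 + R$)
$\left(-26857 - 2244\right) \left(B{\left(Q{\left(2 \right)} \right)} + x\right) = \left(-26857 - 2244\right) \left(\left(162 + 0\right) + 47670\right) = - 29101 \left(162 + 47670\right) = \left(-29101\right) 47832 = -1391959032$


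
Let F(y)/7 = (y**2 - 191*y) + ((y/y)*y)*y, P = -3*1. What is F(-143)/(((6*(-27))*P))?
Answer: 53053/54 ≈ 982.46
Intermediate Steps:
P = -3
F(y) = -1337*y + 14*y**2 (F(y) = 7*((y**2 - 191*y) + ((y/y)*y)*y) = 7*((y**2 - 191*y) + (1*y)*y) = 7*((y**2 - 191*y) + y*y) = 7*((y**2 - 191*y) + y**2) = 7*(-191*y + 2*y**2) = -1337*y + 14*y**2)
F(-143)/(((6*(-27))*P)) = (7*(-143)*(-191 + 2*(-143)))/(((6*(-27))*(-3))) = (7*(-143)*(-191 - 286))/((-162*(-3))) = (7*(-143)*(-477))/486 = 477477*(1/486) = 53053/54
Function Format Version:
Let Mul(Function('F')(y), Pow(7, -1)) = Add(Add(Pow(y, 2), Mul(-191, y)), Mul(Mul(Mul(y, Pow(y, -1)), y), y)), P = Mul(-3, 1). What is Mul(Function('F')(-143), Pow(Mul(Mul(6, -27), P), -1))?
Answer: Rational(53053, 54) ≈ 982.46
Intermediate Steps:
P = -3
Function('F')(y) = Add(Mul(-1337, y), Mul(14, Pow(y, 2))) (Function('F')(y) = Mul(7, Add(Add(Pow(y, 2), Mul(-191, y)), Mul(Mul(Mul(y, Pow(y, -1)), y), y))) = Mul(7, Add(Add(Pow(y, 2), Mul(-191, y)), Mul(Mul(1, y), y))) = Mul(7, Add(Add(Pow(y, 2), Mul(-191, y)), Mul(y, y))) = Mul(7, Add(Add(Pow(y, 2), Mul(-191, y)), Pow(y, 2))) = Mul(7, Add(Mul(-191, y), Mul(2, Pow(y, 2)))) = Add(Mul(-1337, y), Mul(14, Pow(y, 2))))
Mul(Function('F')(-143), Pow(Mul(Mul(6, -27), P), -1)) = Mul(Mul(7, -143, Add(-191, Mul(2, -143))), Pow(Mul(Mul(6, -27), -3), -1)) = Mul(Mul(7, -143, Add(-191, -286)), Pow(Mul(-162, -3), -1)) = Mul(Mul(7, -143, -477), Pow(486, -1)) = Mul(477477, Rational(1, 486)) = Rational(53053, 54)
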